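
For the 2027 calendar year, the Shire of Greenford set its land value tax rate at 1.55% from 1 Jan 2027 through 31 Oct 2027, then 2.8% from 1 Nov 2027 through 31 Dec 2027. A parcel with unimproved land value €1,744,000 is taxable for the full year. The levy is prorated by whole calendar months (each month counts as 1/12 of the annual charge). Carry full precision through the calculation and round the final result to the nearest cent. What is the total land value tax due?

€30,665.33

1 Jan – 31 Oct 2027: 10 months at 1.55% → €1,744,000 × 1.55% × 10/12 = €22,526.6667
1 Nov – 31 Dec 2027: 2 months at 2.8% → €1,744,000 × 2.8% × 2/12 = €8,138.6667
Total = €30,665.3333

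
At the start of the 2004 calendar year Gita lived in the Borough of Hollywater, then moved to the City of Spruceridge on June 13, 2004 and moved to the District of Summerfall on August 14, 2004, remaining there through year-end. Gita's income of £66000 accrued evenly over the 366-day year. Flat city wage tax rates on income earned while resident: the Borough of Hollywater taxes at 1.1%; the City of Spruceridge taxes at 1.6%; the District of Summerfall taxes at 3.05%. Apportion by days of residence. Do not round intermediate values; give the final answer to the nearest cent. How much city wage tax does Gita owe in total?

£1274.20

The Borough of Hollywater, January 1 – June 12, 2004: 164 days → £66000 × 1.1% × 164/366 = £325.3115
The City of Spruceridge, June 13 – August 13, 2004: 62 days → £66000 × 1.6% × 62/366 = £178.8852
The District of Summerfall, August 14 – December 31, 2004: 140 days → £66000 × 3.05% × 140/366 = £770.0000
Total = £1274.1967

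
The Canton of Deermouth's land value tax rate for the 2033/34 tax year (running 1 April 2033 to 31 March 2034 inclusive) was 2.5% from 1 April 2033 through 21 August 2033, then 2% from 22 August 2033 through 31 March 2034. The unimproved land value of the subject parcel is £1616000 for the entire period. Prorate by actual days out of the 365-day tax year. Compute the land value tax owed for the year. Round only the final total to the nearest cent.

1 April – 21 August 2033: 143 days at 2.5% → £1616000 × 2.5% × 143/365 = £15827.9452
22 August 2033 – 31 March 2034: 222 days at 2% → £1616000 × 2% × 222/365 = £19657.6438
Total = £35485.5890

£35485.59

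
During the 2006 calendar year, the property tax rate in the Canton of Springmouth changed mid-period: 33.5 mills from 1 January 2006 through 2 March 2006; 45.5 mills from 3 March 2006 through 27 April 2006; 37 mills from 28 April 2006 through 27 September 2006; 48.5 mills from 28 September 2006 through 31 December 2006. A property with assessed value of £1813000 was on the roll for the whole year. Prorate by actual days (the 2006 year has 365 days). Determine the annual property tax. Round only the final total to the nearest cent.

£73811.45

1 January – 2 March 2006: 61 days at 33.5 mills → £1813000 × 3.35% × 61/365 = £10150.3164
3 March – 27 April 2006: 56 days at 45.5 mills → £1813000 × 4.55% × 56/365 = £12656.2301
28 April – 27 September 2006: 153 days at 37 mills → £1813000 × 3.7% × 153/365 = £28118.8849
28 September – 31 December 2006: 95 days at 48.5 mills → £1813000 × 4.85% × 95/365 = £22886.0205
Total = £73811.4521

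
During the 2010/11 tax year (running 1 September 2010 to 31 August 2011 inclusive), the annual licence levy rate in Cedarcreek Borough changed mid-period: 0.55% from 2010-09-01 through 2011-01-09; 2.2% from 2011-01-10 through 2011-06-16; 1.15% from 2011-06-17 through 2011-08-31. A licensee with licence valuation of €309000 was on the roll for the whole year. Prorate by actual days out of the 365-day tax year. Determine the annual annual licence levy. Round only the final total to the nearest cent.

2010-09-01 to 2011-01-09: 131 days at 0.55% → €309000 × 0.55% × 131/365 = €609.9575
2011-01-10 to 2011-06-16: 158 days at 2.2% → €309000 × 2.2% × 158/365 = €2942.6959
2011-06-17 to 2011-08-31: 76 days at 1.15% → €309000 × 1.15% × 76/365 = €739.9068
Total = €4292.5603

€4292.56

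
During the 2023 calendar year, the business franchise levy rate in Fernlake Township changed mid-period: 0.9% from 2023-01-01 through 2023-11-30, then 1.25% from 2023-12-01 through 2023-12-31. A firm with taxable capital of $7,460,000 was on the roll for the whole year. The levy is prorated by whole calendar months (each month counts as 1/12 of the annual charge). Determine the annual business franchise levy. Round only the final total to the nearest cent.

$69,315.83

2023-01-01 to 2023-11-30: 11 months at 0.9% → $7,460,000 × 0.9% × 11/12 = $61,545.0000
2023-12-01 to 2023-12-31: 1 month at 1.25% → $7,460,000 × 1.25% × 1/12 = $7,770.8333
Total = $69,315.8333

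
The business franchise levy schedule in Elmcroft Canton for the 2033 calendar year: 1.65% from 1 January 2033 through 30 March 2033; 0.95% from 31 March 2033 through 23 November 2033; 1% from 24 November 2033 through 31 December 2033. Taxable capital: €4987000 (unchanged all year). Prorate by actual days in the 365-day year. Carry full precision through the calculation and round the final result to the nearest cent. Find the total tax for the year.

1 January – 30 March 2033: 89 days at 1.65% → €4987000 × 1.65% × 89/365 = €20064.1356
31 March – 23 November 2033: 238 days at 0.95% → €4987000 × 0.95% × 238/365 = €30892.0740
24 November – 31 December 2033: 38 days at 1% → €4987000 × 1% × 38/365 = €5191.9452
Total = €56148.1548

€56148.15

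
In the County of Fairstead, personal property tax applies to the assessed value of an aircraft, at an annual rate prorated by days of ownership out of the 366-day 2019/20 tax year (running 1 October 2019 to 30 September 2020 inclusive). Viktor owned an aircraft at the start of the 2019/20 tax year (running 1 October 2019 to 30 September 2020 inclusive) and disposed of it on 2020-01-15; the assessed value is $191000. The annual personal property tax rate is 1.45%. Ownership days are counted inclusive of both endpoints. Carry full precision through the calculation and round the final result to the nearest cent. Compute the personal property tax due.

$809.66

Days held (2019-10-01 to 2020-01-15): 107 out of 366
Tax = $191000 × 1.45% × 107/366 = $809.6626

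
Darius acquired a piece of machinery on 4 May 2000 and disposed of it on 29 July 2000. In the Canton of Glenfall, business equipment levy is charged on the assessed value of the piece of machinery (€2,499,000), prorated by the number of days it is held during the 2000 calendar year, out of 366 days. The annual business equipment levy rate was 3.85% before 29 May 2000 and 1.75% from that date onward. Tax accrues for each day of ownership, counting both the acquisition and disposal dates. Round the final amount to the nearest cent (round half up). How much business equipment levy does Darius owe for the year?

€13,980.06

4 May – 28 May 2000: 25 days at 3.85% → €2,499,000 × 3.85% × 25/366 = €6,571.8238
29 May – 29 July 2000: 62 days at 1.75% → €2,499,000 × 1.75% × 62/366 = €7,408.2377
Total = €13,980.0615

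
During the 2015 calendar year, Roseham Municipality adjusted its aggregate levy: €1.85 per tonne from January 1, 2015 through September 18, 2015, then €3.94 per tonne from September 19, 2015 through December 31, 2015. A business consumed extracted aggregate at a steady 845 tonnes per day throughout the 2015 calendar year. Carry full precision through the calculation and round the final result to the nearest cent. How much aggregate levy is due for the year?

January 1 – September 18, 2015: 261 days × 845 tonnes/day = 220,545 tonnes at €1.85/tonne → €408008.25
September 19 – December 31, 2015: 104 days × 845 tonnes/day = 87,880 tonnes at €3.94/tonne → €346247.20

€754255.45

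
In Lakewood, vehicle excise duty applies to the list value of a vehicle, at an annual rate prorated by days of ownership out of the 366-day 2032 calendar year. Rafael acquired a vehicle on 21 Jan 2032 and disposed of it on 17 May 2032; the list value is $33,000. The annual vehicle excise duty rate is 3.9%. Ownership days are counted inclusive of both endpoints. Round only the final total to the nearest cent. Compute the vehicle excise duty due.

$414.93

Days held (21 Jan – 17 May 2032): 118 out of 366
Tax = $33,000 × 3.9% × 118/366 = $414.9344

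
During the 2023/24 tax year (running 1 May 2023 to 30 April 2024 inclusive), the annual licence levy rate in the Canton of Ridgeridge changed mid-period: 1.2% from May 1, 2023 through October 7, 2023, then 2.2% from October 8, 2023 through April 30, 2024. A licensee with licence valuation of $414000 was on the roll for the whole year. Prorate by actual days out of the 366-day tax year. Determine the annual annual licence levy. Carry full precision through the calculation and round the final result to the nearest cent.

May 1 – October 7, 2023: 160 days at 1.2% → $414000 × 1.2% × 160/366 = $2171.8033
October 8, 2023 – April 30, 2024: 206 days at 2.2% → $414000 × 2.2% × 206/366 = $5126.3607
Total = $7298.1639

$7298.16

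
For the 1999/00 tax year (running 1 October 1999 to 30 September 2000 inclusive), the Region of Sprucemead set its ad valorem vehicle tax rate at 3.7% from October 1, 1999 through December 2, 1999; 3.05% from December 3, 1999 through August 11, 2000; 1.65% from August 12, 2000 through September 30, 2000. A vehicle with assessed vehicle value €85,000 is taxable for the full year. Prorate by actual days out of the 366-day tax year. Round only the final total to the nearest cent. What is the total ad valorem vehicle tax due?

October 1 – December 2, 1999: 63 days at 3.7% → €85,000 × 3.7% × 63/366 = €541.3525
December 3, 1999 – August 11, 2000: 253 days at 3.05% → €85,000 × 3.05% × 253/366 = €1,792.0833
August 12 – September 30, 2000: 50 days at 1.65% → €85,000 × 1.65% × 50/366 = €191.5984
Total = €2,525.0342

€2,525.03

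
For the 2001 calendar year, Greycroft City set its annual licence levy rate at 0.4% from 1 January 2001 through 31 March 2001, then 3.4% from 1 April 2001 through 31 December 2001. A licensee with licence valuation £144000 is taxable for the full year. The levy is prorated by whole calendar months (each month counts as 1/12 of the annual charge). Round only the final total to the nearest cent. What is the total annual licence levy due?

£3816.00

1 January – 31 March 2001: 3 months at 0.4% → £144000 × 0.4% × 3/12 = £144.0000
1 April – 31 December 2001: 9 months at 3.4% → £144000 × 3.4% × 9/12 = £3672.0000
Total = £3816.0000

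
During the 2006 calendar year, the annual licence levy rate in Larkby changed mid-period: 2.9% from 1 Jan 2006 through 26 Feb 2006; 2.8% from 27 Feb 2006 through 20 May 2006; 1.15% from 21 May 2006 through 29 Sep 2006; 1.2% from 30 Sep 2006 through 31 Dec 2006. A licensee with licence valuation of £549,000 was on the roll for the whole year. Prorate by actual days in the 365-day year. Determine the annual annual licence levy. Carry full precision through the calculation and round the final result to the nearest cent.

1 Jan – 26 Feb 2006: 57 days at 2.9% → £549,000 × 2.9% × 57/365 = £2,486.2932
27 Feb – 20 May 2006: 83 days at 2.8% → £549,000 × 2.8% × 83/365 = £3,495.5507
21 May – 29 Sep 2006: 132 days at 1.15% → £549,000 × 1.15% × 132/365 = £2,283.2384
30 Sep – 31 Dec 2006: 93 days at 1.2% → £549,000 × 1.2% × 93/365 = £1,678.5863
Total = £9,943.6685

£9,943.67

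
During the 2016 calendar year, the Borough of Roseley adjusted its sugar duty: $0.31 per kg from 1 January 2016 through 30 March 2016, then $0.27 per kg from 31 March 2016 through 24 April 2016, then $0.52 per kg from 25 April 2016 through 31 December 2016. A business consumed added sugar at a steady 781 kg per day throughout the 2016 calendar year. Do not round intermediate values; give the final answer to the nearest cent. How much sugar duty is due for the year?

1 January – 30 March 2016: 90 days × 781 kg/day = 70,290 kg at $0.31/kg → $21,789.90
31 March – 24 April 2016: 25 days × 781 kg/day = 19,525 kg at $0.27/kg → $5,271.75
25 April – 31 December 2016: 251 days × 781 kg/day = 196,031 kg at $0.52/kg → $101,936.12

$128,997.77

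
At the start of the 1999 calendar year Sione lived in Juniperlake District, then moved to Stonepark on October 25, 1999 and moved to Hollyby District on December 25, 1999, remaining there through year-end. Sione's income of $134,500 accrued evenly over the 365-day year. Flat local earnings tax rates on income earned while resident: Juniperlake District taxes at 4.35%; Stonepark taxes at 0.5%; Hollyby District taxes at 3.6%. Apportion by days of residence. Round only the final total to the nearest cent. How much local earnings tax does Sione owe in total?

Juniperlake District, January 1 – October 24, 1999: 297 days → $134,500 × 4.35% × 297/365 = $4,760.7473
Stonepark, October 25 – December 24, 1999: 61 days → $134,500 × 0.5% × 61/365 = $112.3904
Hollyby District, December 25 – December 31, 1999: 7 days → $134,500 × 3.6% × 7/365 = $92.8603
Total = $4,965.9979

$4,966.00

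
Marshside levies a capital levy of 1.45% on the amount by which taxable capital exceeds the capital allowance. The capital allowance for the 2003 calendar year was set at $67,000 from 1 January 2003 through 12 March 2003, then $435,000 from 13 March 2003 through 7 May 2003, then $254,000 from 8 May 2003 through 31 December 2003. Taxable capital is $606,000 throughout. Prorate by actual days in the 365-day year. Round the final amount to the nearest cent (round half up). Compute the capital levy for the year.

1 January – 12 March 2003: 71 days, exemption $67,000 → ($606,000 − $67,000) × 1.45% × 71/365 = $1,520.2753
13 March – 7 May 2003: 56 days, exemption $435,000 → ($606,000 − $435,000) × 1.45% × 56/365 = $380.4164
8 May – 31 December 2003: 238 days, exemption $254,000 → ($606,000 − $254,000) × 1.45% × 238/365 = $3,328.0877
Total = $5,228.7795

$5,228.78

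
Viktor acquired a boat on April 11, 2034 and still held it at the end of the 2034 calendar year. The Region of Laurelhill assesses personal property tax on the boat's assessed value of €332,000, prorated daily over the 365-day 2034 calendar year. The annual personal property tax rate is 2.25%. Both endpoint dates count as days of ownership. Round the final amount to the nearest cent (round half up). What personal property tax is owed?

€5,423.42

Days held (April 11 – December 31, 2034): 265 out of 365
Tax = €332,000 × 2.25% × 265/365 = €5,423.4247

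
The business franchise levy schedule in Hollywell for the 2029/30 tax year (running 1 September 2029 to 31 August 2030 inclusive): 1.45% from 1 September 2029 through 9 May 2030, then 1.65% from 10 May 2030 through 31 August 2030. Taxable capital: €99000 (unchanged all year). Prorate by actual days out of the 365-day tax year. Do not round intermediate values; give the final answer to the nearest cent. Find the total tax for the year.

1 September 2029 – 9 May 2030: 251 days at 1.45% → €99000 × 1.45% × 251/365 = €987.1521
10 May – 31 August 2030: 114 days at 1.65% → €99000 × 1.65% × 114/365 = €510.1890
Total = €1497.3411

€1497.34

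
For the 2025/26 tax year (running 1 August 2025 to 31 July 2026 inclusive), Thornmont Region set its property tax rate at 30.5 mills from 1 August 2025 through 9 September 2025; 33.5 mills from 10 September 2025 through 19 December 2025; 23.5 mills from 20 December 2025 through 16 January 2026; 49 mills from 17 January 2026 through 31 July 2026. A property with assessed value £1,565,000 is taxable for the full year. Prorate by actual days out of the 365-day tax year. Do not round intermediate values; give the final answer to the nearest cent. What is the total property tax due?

£63,738.38

1 August – 9 September 2025: 40 days at 30.5 mills → £1,565,000 × 3.05% × 40/365 = £5,230.9589
10 September – 19 December 2025: 101 days at 33.5 mills → £1,565,000 × 3.35% × 101/365 = £14,507.3356
20 December 2025 – 16 January 2026: 28 days at 23.5 mills → £1,565,000 × 2.35% × 28/365 = £2,821.2877
17 January – 31 July 2026: 196 days at 49 mills → £1,565,000 × 4.9% × 196/365 = £41,178.7945
Total = £63,738.3767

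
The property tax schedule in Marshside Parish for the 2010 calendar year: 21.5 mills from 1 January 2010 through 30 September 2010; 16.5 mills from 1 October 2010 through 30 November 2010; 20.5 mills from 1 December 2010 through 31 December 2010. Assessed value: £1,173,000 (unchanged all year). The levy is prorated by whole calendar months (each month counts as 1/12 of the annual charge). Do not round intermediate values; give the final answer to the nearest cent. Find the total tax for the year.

£24,144.25

1 January – 30 September 2010: 9 months at 21.5 mills → £1,173,000 × 2.15% × 9/12 = £18,914.6250
1 October – 30 November 2010: 2 months at 16.5 mills → £1,173,000 × 1.65% × 2/12 = £3,225.7500
1 December – 31 December 2010: 1 month at 20.5 mills → £1,173,000 × 2.05% × 1/12 = £2,003.8750
Total = £24,144.2500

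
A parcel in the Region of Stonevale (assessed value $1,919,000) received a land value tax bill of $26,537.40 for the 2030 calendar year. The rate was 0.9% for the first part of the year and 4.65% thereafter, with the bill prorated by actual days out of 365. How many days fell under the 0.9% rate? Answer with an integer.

Let d = days at the first rate; then 365 − d days at the second rate.
$1,919,000 × [0.9%·d + 4.65%·(365−d)] / 365 = $26,537.40
Solving gives d = 318, so the new rate took effect on November 15, 2030.

318 days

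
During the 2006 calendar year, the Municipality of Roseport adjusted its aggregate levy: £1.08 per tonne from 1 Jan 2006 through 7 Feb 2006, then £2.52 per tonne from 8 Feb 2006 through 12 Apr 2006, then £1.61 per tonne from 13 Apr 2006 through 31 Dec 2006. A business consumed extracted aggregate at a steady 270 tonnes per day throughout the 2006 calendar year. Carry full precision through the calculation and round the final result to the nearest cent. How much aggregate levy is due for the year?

1 Jan – 7 Feb 2006: 38 days × 270 tonnes/day = 10,260 tonnes at £1.08/tonne → £11080.80
8 Feb – 12 Apr 2006: 64 days × 270 tonnes/day = 17,280 tonnes at £2.52/tonne → £43545.60
13 Apr – 31 Dec 2006: 263 days × 270 tonnes/day = 71,010 tonnes at £1.61/tonne → £114326.10

£168952.50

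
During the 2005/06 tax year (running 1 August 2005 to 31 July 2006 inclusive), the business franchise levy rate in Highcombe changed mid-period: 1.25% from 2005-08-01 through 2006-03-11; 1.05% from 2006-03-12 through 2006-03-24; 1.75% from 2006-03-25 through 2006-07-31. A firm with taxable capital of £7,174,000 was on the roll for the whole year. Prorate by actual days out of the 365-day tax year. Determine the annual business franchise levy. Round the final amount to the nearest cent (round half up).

2005-08-01 to 2006-03-11: 223 days at 1.25% → £7,174,000 × 1.25% × 223/365 = £54,787.7397
2006-03-12 to 2006-03-24: 13 days at 1.05% → £7,174,000 × 1.05% × 13/365 = £2,682.8795
2006-03-25 to 2006-07-31: 129 days at 1.75% → £7,174,000 × 1.75% × 129/365 = £44,370.6986
Total = £101,841.3178

£101,841.32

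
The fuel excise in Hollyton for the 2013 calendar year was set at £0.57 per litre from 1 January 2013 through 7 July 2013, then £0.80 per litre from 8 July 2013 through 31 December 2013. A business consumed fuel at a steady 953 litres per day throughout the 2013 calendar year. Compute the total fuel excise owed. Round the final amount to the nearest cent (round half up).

£237,068.28

1 January – 7 July 2013: 188 days × 953 litres/day = 179,164 litres at £0.57/litre → £102,123.48
8 July – 31 December 2013: 177 days × 953 litres/day = 168,681 litres at £0.80/litre → £134,944.80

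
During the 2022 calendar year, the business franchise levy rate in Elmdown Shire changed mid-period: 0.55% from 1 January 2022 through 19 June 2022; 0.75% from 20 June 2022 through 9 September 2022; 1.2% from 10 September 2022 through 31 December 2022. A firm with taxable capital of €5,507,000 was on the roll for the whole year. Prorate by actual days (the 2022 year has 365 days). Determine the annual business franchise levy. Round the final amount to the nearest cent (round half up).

1 January – 19 June 2022: 170 days at 0.55% → €5,507,000 × 0.55% × 170/365 = €14,106.9726
20 June – 9 September 2022: 82 days at 0.75% → €5,507,000 × 0.75% × 82/365 = €9,278.9178
10 September – 31 December 2022: 113 days at 1.2% → €5,507,000 × 1.2% × 113/365 = €20,458.8822
Total = €43,844.7726

€43,844.77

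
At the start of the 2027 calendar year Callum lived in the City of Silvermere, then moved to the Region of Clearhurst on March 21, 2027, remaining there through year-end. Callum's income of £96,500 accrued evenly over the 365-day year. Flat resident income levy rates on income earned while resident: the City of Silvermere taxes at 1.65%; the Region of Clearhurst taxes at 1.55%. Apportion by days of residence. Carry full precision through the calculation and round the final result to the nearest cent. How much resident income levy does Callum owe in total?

The City of Silvermere, January 1 – March 20, 2027: 79 days → £96,500 × 1.65% × 79/365 = £344.6240
The Region of Clearhurst, March 21 – December 31, 2027: 286 days → £96,500 × 1.55% × 286/365 = £1,172.0123
Total = £1,516.6363

£1,516.64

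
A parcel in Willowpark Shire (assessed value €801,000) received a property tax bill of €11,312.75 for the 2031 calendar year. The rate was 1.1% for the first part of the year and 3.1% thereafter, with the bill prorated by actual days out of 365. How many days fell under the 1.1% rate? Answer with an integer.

Let d = days at the first rate; then 365 − d days at the second rate.
€801,000 × [1.1%·d + 3.1%·(365−d)] / 365 = €11,312.75
Solving gives d = 308, so the new rate took effect on 5 November 2031.

308 days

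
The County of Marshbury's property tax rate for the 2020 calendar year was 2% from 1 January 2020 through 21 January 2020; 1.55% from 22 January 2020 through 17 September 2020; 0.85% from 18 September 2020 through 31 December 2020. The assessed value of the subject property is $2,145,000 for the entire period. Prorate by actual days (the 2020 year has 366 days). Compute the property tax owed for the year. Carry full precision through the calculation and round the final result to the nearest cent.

1 January – 21 January 2020: 21 days at 2% → $2,145,000 × 2% × 21/366 = $2,461.4754
22 January – 17 September 2020: 240 days at 1.55% → $2,145,000 × 1.55% × 240/366 = $21,801.6393
18 September – 31 December 2020: 105 days at 0.85% → $2,145,000 × 0.85% × 105/366 = $5,230.6352
Total = $29,493.7500

$29,493.75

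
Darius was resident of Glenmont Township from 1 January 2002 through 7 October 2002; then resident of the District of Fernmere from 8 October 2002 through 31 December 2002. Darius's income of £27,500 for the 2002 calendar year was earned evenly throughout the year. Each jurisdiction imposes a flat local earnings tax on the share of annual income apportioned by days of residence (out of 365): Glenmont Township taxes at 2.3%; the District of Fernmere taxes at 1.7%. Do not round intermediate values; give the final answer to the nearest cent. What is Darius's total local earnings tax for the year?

Glenmont Township, 1 January – 7 October 2002: 280 days → £27,500 × 2.3% × 280/365 = £485.2055
The District of Fernmere, 8 October – 31 December 2002: 85 days → £27,500 × 1.7% × 85/365 = £108.8699
Total = £594.0753

£594.08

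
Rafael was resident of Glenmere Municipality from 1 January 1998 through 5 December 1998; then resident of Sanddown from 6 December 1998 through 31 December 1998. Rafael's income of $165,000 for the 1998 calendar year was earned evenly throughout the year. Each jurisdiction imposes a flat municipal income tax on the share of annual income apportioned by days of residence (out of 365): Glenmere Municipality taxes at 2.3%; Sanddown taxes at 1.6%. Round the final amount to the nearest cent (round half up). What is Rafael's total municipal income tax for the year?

Glenmere Municipality, 1 January – 5 December 1998: 339 days → $165,000 × 2.3% × 339/365 = $3,524.6712
Sanddown, 6 December – 31 December 1998: 26 days → $165,000 × 1.6% × 26/365 = $188.0548
Total = $3,712.7260

$3,712.73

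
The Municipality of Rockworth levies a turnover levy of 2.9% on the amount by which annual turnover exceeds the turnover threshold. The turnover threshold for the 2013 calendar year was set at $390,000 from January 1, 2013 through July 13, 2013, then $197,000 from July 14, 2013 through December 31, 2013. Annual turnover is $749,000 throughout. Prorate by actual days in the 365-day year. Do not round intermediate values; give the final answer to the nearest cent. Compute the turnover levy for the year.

$13,033.16

January 1 – July 13, 2013: 194 days, exemption $390,000 → ($749,000 − $390,000) × 2.9% × 194/365 = $5,533.5178
July 14 – December 31, 2013: 171 days, exemption $197,000 → ($749,000 − $197,000) × 2.9% × 171/365 = $7,499.6384
Total = $13,033.1562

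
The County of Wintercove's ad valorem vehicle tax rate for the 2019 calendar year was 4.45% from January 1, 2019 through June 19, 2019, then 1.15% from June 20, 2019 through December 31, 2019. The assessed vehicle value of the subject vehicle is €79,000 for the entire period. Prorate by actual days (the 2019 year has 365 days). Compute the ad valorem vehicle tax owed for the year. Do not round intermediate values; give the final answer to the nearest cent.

January 1 – June 19, 2019: 170 days at 4.45% → €79,000 × 4.45% × 170/365 = €1,637.3562
June 20 – December 31, 2019: 195 days at 1.15% → €79,000 × 1.15% × 195/365 = €485.3630
Total = €2,122.7192

€2,122.72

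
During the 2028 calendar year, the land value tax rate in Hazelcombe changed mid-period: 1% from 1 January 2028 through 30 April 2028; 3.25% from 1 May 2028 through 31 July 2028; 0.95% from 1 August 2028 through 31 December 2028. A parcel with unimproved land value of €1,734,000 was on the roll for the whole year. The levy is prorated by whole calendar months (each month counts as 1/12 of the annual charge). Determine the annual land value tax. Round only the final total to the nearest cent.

€26,732.50

1 January – 30 April 2028: 4 months at 1% → €1,734,000 × 1% × 4/12 = €5,780.0000
1 May – 31 July 2028: 3 months at 3.25% → €1,734,000 × 3.25% × 3/12 = €14,088.7500
1 August – 31 December 2028: 5 months at 0.95% → €1,734,000 × 0.95% × 5/12 = €6,863.7500
Total = €26,732.5000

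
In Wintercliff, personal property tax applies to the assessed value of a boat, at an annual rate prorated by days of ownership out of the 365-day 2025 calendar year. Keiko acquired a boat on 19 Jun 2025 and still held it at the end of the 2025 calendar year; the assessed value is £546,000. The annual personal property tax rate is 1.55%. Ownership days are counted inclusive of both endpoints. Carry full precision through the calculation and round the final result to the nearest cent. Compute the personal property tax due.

Days held (19 Jun – 31 Dec 2025): 196 out of 365
Tax = £546,000 × 1.55% × 196/365 = £4,544.5151

£4,544.52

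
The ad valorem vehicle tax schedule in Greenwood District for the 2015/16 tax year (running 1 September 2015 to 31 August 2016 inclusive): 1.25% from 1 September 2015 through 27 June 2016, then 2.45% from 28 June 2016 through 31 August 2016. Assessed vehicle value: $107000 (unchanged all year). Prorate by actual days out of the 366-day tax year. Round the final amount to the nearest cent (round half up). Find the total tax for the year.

1 September 2015 – 27 June 2016: 301 days at 1.25% → $107000 × 1.25% × 301/366 = $1099.9658
28 June – 31 August 2016: 65 days at 2.45% → $107000 × 2.45% × 65/366 = $465.5669
Total = $1565.5328

$1565.53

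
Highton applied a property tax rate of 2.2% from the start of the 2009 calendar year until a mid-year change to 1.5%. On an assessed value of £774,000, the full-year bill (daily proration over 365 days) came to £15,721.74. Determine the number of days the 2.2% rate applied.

277 days

Let d = days at the first rate; then 365 − d days at the second rate.
£774,000 × [2.2%·d + 1.5%·(365−d)] / 365 = £15,721.74
Solving gives d = 277, so the new rate took effect on 5 Oct 2009.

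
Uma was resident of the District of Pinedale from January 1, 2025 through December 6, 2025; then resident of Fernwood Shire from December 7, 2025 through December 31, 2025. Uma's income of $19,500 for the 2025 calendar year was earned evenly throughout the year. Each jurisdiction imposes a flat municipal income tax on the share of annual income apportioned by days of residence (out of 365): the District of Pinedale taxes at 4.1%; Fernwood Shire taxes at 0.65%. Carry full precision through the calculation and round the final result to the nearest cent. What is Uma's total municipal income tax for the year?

$753.42

The District of Pinedale, January 1 – December 6, 2025: 340 days → $19,500 × 4.1% × 340/365 = $744.7397
Fernwood Shire, December 7 – December 31, 2025: 25 days → $19,500 × 0.65% × 25/365 = $8.6815
Total = $753.4212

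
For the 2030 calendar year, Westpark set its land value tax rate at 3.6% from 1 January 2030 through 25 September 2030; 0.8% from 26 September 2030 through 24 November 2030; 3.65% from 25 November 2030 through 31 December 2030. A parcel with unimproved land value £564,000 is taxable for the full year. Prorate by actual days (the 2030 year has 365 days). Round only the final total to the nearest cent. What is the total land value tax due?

1 January – 25 September 2030: 268 days at 3.6% → £564,000 × 3.6% × 268/365 = £14,908.1425
26 September – 24 November 2030: 60 days at 0.8% → £564,000 × 0.8% × 60/365 = £741.6986
25 November – 31 December 2030: 37 days at 3.65% → £564,000 × 3.65% × 37/365 = £2,086.8000
Total = £17,736.6411

£17,736.64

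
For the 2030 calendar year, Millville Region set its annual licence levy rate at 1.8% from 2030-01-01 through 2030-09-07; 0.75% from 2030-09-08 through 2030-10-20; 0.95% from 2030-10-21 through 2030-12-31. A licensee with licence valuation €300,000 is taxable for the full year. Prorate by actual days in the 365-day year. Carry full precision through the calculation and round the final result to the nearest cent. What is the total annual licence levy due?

€4,525.89

2030-01-01 to 2030-09-07: 250 days at 1.8% → €300,000 × 1.8% × 250/365 = €3,698.6301
2030-09-08 to 2030-10-20: 43 days at 0.75% → €300,000 × 0.75% × 43/365 = €265.0685
2030-10-21 to 2030-12-31: 72 days at 0.95% → €300,000 × 0.95% × 72/365 = €562.1918
Total = €4,525.8904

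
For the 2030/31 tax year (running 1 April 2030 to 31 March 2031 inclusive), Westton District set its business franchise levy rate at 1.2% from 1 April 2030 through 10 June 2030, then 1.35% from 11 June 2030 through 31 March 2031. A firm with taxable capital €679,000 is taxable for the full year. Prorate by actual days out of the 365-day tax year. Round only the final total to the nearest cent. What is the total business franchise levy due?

€8,968.38

1 April – 10 June 2030: 71 days at 1.2% → €679,000 × 1.2% × 71/365 = €1,584.9534
11 June 2030 – 31 March 2031: 294 days at 1.35% → €679,000 × 1.35% × 294/365 = €7,383.4274
Total = €8,968.3808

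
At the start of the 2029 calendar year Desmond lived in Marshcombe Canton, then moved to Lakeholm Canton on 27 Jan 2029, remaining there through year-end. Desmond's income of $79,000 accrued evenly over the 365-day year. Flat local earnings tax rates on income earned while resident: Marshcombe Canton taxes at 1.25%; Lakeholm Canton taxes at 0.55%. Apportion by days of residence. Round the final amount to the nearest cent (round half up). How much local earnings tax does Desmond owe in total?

$473.89

Marshcombe Canton, 1 Jan – 26 Jan 2029: 26 days → $79,000 × 1.25% × 26/365 = $70.3425
Lakeholm Canton, 27 Jan – 31 Dec 2029: 339 days → $79,000 × 0.55% × 339/365 = $403.5493
Total = $473.8918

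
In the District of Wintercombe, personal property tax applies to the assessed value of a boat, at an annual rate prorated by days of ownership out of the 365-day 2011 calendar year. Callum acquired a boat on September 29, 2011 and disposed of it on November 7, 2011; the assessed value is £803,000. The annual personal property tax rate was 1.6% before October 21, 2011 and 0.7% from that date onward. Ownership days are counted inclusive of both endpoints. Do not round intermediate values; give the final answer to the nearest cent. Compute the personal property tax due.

£1,051.60

September 29 – October 20, 2011: 22 days at 1.6% → £803,000 × 1.6% × 22/365 = £774.4000
October 21 – November 7, 2011: 18 days at 0.7% → £803,000 × 0.7% × 18/365 = £277.2000
Total = £1,051.6000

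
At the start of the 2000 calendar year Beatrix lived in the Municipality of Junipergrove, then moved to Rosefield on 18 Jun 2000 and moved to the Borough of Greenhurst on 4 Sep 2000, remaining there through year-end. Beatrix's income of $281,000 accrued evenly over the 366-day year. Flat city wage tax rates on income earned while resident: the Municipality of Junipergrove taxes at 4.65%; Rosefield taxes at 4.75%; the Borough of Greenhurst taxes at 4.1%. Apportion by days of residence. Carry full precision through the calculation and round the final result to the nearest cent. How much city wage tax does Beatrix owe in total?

The Municipality of Junipergrove, 1 Jan – 17 Jun 2000: 169 days → $281,000 × 4.65% × 169/366 = $6,033.4385
Rosefield, 18 Jun – 3 Sep 2000: 78 days → $281,000 × 4.75% × 78/366 = $2,844.5492
The Borough of Greenhurst, 4 Sep – 31 Dec 2000: 119 days → $281,000 × 4.1% × 119/366 = $3,745.8989
Total = $12,623.8866

$12,623.89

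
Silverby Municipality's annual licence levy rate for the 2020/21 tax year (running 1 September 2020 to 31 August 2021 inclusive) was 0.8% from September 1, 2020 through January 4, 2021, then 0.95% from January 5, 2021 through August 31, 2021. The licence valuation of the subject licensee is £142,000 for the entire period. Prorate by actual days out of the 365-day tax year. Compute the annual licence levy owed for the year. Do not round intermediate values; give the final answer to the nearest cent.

September 1, 2020 – January 4, 2021: 126 days at 0.8% → £142,000 × 0.8% × 126/365 = £392.1534
January 5 – August 31, 2021: 239 days at 0.95% → £142,000 × 0.95% × 239/365 = £883.3178
Total = £1,275.4712

£1,275.47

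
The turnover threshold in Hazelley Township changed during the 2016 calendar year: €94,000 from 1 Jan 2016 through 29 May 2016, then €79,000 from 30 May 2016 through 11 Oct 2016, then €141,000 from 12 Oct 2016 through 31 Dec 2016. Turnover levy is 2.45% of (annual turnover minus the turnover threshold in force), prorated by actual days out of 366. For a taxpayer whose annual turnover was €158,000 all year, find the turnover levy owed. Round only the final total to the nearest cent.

1 Jan – 29 May 2016: 150 days, exemption €94,000 → (€158,000 − €94,000) × 2.45% × 150/366 = €642.6230
30 May – 11 Oct 2016: 135 days, exemption €79,000 → (€158,000 − €79,000) × 2.45% × 135/366 = €713.9139
12 Oct – 31 Dec 2016: 81 days, exemption €141,000 → (€158,000 − €141,000) × 2.45% × 81/366 = €92.1762
Total = €1,448.7131

€1,448.71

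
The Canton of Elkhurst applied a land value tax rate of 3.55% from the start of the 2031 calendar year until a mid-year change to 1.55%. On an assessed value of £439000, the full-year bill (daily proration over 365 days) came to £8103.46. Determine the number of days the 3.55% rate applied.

Let d = days at the first rate; then 365 − d days at the second rate.
£439000 × [3.55%·d + 1.55%·(365−d)] / 365 = £8103.46
Solving gives d = 54, so the new rate took effect on February 24, 2031.

54 days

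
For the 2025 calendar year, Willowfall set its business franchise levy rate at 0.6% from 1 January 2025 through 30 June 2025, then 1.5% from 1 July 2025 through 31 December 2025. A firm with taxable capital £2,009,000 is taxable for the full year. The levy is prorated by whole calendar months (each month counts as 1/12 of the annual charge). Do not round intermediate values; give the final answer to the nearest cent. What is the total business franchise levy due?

1 January – 30 June 2025: 6 months at 0.6% → £2,009,000 × 0.6% × 6/12 = £6,027.0000
1 July – 31 December 2025: 6 months at 1.5% → £2,009,000 × 1.5% × 6/12 = £15,067.5000
Total = £21,094.5000

£21,094.50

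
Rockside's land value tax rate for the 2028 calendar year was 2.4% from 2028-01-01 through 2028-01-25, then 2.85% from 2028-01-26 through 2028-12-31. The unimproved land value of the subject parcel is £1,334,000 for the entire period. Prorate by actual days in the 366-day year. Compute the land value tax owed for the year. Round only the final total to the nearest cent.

2028-01-01 to 2028-01-25: 25 days at 2.4% → £1,334,000 × 2.4% × 25/366 = £2,186.8852
2028-01-26 to 2028-12-31: 341 days at 2.85% → £1,334,000 × 2.85% × 341/366 = £35,422.0738
Total = £37,608.9590

£37,608.96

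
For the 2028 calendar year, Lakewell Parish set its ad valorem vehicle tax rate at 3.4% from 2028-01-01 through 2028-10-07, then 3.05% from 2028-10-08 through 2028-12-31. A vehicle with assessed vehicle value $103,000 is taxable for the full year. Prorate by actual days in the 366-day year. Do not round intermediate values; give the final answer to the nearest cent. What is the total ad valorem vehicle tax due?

$3,418.28

2028-01-01 to 2028-10-07: 281 days at 3.4% → $103,000 × 3.4% × 281/366 = $2,688.6940
2028-10-08 to 2028-12-31: 85 days at 3.05% → $103,000 × 3.05% × 85/366 = $729.5833
Total = $3,418.2773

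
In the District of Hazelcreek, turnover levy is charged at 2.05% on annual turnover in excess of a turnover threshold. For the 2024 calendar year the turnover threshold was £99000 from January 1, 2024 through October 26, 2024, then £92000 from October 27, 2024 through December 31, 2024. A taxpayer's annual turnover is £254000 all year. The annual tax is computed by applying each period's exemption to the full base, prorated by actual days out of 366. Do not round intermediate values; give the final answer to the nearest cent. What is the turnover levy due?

£3203.38

January 1 – October 26, 2024: 300 days, exemption £99000 → (£254000 − £99000) × 2.05% × 300/366 = £2604.5082
October 27 – December 31, 2024: 66 days, exemption £92000 → (£254000 − £92000) × 2.05% × 66/366 = £598.8689
Total = £3203.3770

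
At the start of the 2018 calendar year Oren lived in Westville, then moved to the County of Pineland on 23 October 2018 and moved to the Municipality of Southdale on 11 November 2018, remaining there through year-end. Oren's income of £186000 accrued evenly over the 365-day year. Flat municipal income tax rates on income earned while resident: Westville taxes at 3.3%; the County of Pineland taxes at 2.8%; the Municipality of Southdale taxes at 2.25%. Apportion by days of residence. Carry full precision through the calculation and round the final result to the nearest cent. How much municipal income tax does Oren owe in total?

Westville, 1 January – 22 October 2018: 295 days → £186000 × 3.3% × 295/365 = £4960.8493
The County of Pineland, 23 October – 10 November 2018: 19 days → £186000 × 2.8% × 19/365 = £271.1014
The Municipality of Southdale, 11 November – 31 December 2018: 51 days → £186000 × 2.25% × 51/365 = £584.7534
Total = £5816.7041

£5816.70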